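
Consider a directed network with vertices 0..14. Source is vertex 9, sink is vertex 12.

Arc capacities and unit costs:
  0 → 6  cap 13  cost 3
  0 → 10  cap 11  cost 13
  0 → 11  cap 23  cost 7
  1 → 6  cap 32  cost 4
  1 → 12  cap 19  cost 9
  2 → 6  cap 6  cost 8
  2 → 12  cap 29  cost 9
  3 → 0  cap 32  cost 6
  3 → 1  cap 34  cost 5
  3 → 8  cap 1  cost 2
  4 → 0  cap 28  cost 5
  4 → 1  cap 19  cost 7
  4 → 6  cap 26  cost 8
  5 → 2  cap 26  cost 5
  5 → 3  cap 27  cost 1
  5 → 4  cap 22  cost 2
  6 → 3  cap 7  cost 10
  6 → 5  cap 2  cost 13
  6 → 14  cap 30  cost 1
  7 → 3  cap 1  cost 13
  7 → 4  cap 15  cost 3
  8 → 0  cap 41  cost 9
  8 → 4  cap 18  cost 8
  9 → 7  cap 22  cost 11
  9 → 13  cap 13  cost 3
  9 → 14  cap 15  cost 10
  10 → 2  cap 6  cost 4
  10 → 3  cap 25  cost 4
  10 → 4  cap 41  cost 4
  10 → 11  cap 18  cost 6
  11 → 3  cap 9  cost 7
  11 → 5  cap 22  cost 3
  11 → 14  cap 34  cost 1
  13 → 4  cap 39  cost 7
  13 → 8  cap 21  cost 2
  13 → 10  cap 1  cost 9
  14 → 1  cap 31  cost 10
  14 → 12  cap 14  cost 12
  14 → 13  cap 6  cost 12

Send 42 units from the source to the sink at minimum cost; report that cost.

shortest-cost path #1: 9→14→12 push 14 @ unit cost 22 (adds 308)
shortest-cost path #2: 9→13→10→2→12 push 1 @ unit cost 25 (adds 25)
shortest-cost path #3: 9→13→4→1→12 push 12 @ unit cost 26 (adds 312)
shortest-cost path #4: 9→14→1→12 push 1 @ unit cost 29 (adds 29)
shortest-cost path #5: 9→7→4→1→12 push 6 @ unit cost 30 (adds 180)
shortest-cost path #6: 9→7→4→13→8→0→11→5→2→12 push 8 @ unit cost 42 (adds 336)
total cost = 1190

Minimum cost for 42 units: 1190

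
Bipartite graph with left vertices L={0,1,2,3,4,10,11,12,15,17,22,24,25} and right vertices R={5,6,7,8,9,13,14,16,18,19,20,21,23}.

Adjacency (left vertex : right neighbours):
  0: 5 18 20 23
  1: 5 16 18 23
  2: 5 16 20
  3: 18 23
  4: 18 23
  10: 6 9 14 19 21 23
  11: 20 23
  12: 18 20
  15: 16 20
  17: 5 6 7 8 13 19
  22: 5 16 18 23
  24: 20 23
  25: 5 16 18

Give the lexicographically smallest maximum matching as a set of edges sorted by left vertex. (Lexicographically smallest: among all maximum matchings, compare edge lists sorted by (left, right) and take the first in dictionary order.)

|M| = 7 (so the lex-smallest maximum matching has 7 edges)
process left vertices in ascending order; for each, take the smallest-labelled available neighbour that still permits 7 edges overall, or leave it unmatched if none does
lex-smallest matching: {0-5, 1-16, 2-20, 3-18, 4-23, 10-6, 17-7}

Lex-smallest maximum matching: {(0,5), (1,16), (2,20), (3,18), (4,23), (10,6), (17,7)}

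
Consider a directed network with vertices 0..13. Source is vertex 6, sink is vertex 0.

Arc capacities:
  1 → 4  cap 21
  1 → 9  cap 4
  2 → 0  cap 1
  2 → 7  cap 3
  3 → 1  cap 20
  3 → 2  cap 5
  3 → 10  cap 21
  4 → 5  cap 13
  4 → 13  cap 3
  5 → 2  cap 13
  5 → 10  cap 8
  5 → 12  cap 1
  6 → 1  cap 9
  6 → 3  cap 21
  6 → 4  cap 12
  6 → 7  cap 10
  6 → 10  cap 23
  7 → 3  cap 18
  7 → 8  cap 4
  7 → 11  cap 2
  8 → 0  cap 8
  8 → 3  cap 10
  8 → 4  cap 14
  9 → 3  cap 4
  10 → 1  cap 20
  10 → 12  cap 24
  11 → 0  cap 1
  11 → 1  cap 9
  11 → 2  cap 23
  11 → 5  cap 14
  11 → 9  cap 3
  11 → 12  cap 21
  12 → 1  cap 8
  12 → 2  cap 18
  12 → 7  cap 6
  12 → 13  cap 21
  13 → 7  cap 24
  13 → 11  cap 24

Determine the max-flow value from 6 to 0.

Maximum flow value: 6

augment #1: 6→3→2→0 bottleneck 1, total now 1
augment #2: 6→7→8→0 bottleneck 4, total now 5
augment #3: 6→7→11→0 bottleneck 1, total now 6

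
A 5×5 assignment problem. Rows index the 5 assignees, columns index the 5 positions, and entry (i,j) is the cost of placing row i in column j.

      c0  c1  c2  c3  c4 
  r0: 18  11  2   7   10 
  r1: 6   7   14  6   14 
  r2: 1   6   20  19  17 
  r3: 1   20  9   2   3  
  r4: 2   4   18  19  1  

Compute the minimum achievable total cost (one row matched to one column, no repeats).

optimal assignment: row0→col2 (cost 2), row1→col1 (cost 7), row2→col0 (cost 1), row3→col3 (cost 2), row4→col4 (cost 1)
total = 2 + 7 + 1 + 2 + 1 = 13

Minimum assignment cost: 13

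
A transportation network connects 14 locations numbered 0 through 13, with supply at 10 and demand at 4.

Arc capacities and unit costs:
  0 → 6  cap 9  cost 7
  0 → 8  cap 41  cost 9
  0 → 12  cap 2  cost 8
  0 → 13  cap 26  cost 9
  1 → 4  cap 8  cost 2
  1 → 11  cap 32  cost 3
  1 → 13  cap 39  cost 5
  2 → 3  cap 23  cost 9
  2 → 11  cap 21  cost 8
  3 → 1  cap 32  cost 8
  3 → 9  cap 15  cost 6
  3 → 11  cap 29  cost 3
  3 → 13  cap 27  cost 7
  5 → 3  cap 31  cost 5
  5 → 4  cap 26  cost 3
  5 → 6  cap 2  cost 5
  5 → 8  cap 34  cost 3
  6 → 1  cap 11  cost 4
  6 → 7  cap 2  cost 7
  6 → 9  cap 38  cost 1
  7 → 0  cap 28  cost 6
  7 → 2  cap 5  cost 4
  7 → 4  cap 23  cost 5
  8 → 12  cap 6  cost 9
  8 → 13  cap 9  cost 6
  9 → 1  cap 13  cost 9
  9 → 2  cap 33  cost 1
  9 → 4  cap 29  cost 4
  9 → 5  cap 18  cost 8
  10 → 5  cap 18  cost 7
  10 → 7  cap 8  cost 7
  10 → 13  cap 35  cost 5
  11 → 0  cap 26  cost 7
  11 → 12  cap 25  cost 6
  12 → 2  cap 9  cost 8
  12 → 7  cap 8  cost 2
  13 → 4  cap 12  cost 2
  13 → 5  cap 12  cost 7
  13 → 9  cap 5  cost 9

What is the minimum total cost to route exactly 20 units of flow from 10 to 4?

shortest-cost path #1: 10→13→4 push 12 @ unit cost 7 (adds 84)
shortest-cost path #2: 10→5→4 push 8 @ unit cost 10 (adds 80)
total cost = 164

Minimum cost for 20 units: 164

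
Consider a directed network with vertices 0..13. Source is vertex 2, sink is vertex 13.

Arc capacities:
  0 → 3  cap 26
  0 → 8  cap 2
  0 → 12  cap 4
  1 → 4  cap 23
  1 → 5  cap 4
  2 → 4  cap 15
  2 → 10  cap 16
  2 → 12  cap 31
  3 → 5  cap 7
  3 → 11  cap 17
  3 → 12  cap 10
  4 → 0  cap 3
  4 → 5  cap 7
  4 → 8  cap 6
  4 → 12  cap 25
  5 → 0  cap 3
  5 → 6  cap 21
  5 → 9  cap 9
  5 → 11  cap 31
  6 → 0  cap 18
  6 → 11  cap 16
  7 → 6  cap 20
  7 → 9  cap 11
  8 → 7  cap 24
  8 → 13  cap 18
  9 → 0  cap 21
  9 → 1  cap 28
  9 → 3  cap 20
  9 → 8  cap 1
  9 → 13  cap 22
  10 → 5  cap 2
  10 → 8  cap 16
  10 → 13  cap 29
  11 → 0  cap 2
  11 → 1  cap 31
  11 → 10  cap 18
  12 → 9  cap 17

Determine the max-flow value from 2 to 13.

augment #1: 2→10→13 bottleneck 16, total now 16
augment #2: 2→4→8→13 bottleneck 6, total now 22
augment #3: 2→12→9→13 bottleneck 17, total now 39
augment #4: 2→4→0→8→13 bottleneck 2, total now 41
augment #5: 2→4→5→9→13 bottleneck 5, total now 46
augment #6: 2→4→5→9→8→13 bottleneck 1, total now 47
augment #7: 2→4→5→11→10→13 bottleneck 1, total now 48

Maximum flow value: 48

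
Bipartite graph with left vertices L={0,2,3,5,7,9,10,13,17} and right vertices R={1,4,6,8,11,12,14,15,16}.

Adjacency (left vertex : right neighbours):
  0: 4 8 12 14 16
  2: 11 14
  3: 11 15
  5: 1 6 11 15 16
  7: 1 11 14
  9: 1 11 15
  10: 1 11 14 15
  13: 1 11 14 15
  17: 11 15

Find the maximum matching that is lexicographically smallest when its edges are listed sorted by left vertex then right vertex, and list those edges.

|M| = 6 (so the lex-smallest maximum matching has 6 edges)
process left vertices in ascending order; for each, take the smallest-labelled available neighbour that still permits 6 edges overall, or leave it unmatched if none does
lex-smallest matching: {0-4, 2-11, 3-15, 5-6, 7-1, 10-14}

Lex-smallest maximum matching: {(0,4), (2,11), (3,15), (5,6), (7,1), (10,14)}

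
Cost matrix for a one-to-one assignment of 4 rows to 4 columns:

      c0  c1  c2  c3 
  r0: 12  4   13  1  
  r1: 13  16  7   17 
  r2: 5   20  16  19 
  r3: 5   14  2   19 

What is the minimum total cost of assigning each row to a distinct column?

Minimum assignment cost: 24

optimal assignment: row0→col3 (cost 1), row1→col1 (cost 16), row2→col0 (cost 5), row3→col2 (cost 2)
total = 1 + 16 + 5 + 2 = 24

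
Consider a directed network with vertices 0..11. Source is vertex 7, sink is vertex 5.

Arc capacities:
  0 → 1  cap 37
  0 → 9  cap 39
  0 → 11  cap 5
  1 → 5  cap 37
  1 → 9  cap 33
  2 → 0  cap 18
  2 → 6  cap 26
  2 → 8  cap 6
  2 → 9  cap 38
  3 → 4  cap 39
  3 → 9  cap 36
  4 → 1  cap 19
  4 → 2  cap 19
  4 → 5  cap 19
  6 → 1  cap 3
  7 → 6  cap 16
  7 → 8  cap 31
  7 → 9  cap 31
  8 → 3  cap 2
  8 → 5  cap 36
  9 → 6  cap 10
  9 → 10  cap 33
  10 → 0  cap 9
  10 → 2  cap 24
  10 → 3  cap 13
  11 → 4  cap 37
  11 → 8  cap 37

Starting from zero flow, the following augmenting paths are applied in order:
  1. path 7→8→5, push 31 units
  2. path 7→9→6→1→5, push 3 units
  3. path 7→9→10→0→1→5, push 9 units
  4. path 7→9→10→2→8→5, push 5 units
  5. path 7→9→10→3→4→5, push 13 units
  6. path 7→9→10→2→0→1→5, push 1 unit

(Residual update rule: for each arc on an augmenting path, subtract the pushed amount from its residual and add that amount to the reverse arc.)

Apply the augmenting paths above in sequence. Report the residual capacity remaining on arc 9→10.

after path 1 (7→8→5, push 31): res(9,10)=33
after path 2 (7→9→6→1→5, push 3): res(9,10)=33
after path 3 (7→9→10→0→1→5, push 9): res(9,10)=24
after path 4 (7→9→10→2→8→5, push 5): res(9,10)=19
after path 5 (7→9→10→3→4→5, push 13): res(9,10)=6
after path 6 (7→9→10→2→0→1→5, push 1): res(9,10)=5

Residual capacity of (9,10): 5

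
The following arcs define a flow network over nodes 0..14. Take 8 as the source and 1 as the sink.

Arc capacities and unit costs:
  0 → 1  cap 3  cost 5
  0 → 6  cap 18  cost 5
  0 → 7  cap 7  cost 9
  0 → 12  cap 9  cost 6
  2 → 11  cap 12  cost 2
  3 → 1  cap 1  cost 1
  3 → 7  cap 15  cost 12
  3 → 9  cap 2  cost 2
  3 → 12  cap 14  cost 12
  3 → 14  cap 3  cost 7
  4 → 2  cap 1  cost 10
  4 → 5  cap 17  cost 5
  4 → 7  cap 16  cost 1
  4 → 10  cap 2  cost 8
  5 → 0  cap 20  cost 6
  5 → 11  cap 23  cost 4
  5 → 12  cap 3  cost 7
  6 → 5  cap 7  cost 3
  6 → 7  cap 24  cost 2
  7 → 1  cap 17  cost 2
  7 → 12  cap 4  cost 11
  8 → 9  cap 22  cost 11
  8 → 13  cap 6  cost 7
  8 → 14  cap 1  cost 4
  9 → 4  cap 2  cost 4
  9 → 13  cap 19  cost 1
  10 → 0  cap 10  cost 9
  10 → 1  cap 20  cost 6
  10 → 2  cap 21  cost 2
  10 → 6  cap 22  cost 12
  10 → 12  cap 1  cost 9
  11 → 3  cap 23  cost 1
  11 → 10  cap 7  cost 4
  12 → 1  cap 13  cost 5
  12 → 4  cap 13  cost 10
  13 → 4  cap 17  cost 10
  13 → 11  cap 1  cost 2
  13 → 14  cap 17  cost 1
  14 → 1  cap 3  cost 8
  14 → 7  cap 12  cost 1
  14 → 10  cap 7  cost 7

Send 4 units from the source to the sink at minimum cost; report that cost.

shortest-cost path #1: 8→14→7→1 push 1 @ unit cost 7 (adds 7)
shortest-cost path #2: 8→13→14→7→1 push 3 @ unit cost 11 (adds 33)
total cost = 40

Minimum cost for 4 units: 40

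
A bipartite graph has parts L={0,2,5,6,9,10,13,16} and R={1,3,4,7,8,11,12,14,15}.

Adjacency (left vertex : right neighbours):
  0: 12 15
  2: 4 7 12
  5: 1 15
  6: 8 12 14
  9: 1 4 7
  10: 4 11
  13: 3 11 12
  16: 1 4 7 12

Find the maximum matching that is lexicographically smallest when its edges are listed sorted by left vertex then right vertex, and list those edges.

|M| = 8 (so the lex-smallest maximum matching has 8 edges)
process left vertices in ascending order; for each, take the smallest-labelled available neighbour that still permits 8 edges overall, or leave it unmatched if none does
lex-smallest matching: {0-12, 2-4, 5-15, 6-8, 9-1, 10-11, 13-3, 16-7}

Lex-smallest maximum matching: {(0,12), (2,4), (5,15), (6,8), (9,1), (10,11), (13,3), (16,7)}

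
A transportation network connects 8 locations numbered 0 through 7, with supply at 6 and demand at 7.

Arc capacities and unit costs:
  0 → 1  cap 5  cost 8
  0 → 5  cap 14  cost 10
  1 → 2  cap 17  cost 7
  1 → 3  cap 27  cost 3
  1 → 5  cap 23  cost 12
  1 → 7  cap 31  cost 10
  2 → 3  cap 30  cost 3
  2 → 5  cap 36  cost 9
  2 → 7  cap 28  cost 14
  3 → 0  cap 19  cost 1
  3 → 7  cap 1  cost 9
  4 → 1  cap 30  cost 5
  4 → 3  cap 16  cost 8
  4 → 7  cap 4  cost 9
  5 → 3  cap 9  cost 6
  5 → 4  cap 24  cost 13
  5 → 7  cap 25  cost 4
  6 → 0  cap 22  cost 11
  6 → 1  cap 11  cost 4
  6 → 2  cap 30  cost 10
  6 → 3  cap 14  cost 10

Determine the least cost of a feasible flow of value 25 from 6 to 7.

shortest-cost path #1: 6→1→7 push 11 @ unit cost 14 (adds 154)
shortest-cost path #2: 6→3→7 push 1 @ unit cost 19 (adds 19)
shortest-cost path #3: 6→2→5→7 push 13 @ unit cost 23 (adds 299)
total cost = 472

Minimum cost for 25 units: 472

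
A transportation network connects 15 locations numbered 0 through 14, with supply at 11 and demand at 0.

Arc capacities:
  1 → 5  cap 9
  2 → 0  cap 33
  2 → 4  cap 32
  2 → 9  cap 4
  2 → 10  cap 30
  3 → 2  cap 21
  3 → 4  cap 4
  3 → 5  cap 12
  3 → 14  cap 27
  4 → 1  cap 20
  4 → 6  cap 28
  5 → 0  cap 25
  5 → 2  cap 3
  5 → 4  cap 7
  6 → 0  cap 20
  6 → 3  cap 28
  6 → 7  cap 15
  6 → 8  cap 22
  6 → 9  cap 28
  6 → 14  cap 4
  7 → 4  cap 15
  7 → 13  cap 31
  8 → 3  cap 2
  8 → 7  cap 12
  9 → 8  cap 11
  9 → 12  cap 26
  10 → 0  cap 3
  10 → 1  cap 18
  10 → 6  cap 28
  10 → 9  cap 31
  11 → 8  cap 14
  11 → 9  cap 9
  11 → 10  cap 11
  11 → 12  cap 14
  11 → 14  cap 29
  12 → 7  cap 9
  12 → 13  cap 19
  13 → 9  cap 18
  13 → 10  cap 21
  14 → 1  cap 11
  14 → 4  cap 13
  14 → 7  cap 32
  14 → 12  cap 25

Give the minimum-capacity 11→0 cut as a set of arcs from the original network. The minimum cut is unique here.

augment #1: 11→10→0 push 3
augment #2: 11→10→6→0 push 8
augment #3: 11→8→3→2→0 push 2
augment #4: 11→14→1→5→0 push 9
augment #5: 11→14→4→6→0 push 12
augment #6: 11→14→4→6→3→2→0 push 1
augment #7: 11→8→7→4→6→3→2→0 push 12
augment #8: 11→12→7→4→6→3→2→0 push 3
augment #9: 11→12→13→10→6→3→2→0 push 3
augment #10: 11→12→13→10→6→3→5→0 push 8
augment #11: 11→9→12→13→10→6→3→5→0 push 1
max flow = 62; residual-reachable set from 11 gives S-side
cut edges (S→T): {(1,5), (6,0), (6,3), (8,3), (10,0)} total cap 62

Min-cut arcs: {(1,5), (6,0), (6,3), (8,3), (10,0)} (total capacity 62)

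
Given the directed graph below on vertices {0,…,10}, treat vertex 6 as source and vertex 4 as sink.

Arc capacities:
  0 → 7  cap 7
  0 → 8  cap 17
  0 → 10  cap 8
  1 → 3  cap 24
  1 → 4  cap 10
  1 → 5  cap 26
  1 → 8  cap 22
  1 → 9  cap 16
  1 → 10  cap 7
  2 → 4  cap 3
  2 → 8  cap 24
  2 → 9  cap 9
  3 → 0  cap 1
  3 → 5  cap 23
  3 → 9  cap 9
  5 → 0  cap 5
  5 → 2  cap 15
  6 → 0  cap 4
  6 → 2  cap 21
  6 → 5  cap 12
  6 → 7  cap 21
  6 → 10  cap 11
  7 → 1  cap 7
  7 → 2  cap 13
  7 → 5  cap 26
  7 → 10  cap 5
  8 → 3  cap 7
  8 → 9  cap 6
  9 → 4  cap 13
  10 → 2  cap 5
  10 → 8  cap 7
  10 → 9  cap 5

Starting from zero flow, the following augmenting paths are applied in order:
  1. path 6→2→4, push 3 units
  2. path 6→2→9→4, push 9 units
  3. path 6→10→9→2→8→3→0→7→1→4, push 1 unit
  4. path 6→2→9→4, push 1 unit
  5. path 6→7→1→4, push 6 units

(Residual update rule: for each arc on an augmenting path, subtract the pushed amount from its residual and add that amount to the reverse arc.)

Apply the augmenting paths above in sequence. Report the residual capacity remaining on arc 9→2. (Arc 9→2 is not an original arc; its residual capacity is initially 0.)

Residual capacity of (9,2): 9

after path 1 (6→2→4, push 3): res(9,2)=0
after path 2 (6→2→9→4, push 9): res(9,2)=9
after path 3 (6→10→9→2→8→3→0→7→1→4, push 1): res(9,2)=8
after path 4 (6→2→9→4, push 1): res(9,2)=9
after path 5 (6→7→1→4, push 6): res(9,2)=9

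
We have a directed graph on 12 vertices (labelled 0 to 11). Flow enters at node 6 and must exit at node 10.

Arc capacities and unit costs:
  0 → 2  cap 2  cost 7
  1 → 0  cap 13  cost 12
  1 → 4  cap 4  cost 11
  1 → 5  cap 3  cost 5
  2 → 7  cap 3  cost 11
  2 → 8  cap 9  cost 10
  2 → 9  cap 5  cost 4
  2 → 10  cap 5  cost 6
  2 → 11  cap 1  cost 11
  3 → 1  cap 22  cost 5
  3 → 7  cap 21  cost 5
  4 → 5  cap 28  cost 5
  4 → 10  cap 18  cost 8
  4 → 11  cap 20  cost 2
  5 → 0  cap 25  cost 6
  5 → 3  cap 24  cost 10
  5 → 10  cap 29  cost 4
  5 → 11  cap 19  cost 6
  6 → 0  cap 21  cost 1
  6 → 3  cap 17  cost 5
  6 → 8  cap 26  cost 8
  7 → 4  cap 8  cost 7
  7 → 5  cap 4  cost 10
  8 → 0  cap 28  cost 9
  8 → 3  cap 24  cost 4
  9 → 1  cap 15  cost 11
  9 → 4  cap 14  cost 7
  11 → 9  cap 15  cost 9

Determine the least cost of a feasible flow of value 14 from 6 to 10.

Minimum cost for 14 units: 306

shortest-cost path #1: 6→0→2→10 push 2 @ unit cost 14 (adds 28)
shortest-cost path #2: 6→3→1→5→10 push 3 @ unit cost 19 (adds 57)
shortest-cost path #3: 6→3→7→5→10 push 4 @ unit cost 24 (adds 96)
shortest-cost path #4: 6→3→7→4→10 push 5 @ unit cost 25 (adds 125)
total cost = 306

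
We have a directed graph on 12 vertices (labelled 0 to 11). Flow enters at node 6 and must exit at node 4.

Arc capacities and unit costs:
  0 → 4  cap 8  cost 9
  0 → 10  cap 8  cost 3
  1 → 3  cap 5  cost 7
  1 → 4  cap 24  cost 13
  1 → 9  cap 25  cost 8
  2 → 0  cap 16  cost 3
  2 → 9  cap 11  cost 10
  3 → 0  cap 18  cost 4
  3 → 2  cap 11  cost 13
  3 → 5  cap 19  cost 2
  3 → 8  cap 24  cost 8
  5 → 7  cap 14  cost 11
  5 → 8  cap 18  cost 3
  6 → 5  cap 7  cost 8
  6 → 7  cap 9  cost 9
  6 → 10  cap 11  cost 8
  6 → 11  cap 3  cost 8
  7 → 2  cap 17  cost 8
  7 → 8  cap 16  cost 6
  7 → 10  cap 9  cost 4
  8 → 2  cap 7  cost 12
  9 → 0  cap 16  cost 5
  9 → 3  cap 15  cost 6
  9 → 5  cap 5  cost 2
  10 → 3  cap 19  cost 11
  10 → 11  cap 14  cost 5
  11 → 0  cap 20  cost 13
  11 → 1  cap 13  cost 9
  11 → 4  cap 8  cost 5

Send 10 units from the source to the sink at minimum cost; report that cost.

Minimum cost for 10 units: 187

shortest-cost path #1: 6→11→4 push 3 @ unit cost 13 (adds 39)
shortest-cost path #2: 6→10→11→4 push 5 @ unit cost 18 (adds 90)
shortest-cost path #3: 6→7→2→0→4 push 2 @ unit cost 29 (adds 58)
total cost = 187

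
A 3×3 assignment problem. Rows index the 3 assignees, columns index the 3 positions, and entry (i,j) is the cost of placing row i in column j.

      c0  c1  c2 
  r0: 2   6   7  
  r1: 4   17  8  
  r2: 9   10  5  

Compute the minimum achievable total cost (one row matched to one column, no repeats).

Minimum assignment cost: 15

optimal assignment: row0→col1 (cost 6), row1→col0 (cost 4), row2→col2 (cost 5)
total = 6 + 4 + 5 = 15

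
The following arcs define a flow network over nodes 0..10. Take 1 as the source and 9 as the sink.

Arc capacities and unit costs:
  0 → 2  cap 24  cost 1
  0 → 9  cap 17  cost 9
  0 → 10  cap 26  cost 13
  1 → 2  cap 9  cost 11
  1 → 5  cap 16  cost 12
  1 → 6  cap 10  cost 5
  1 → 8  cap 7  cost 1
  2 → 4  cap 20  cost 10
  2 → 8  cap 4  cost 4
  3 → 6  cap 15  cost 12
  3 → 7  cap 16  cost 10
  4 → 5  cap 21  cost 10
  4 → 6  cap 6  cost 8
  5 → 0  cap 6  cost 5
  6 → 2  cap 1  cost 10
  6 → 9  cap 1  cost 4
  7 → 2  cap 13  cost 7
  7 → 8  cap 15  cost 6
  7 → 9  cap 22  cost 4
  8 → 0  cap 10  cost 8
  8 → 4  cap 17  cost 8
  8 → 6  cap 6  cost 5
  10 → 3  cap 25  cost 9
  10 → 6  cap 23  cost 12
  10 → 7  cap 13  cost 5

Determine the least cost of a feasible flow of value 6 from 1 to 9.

shortest-cost path #1: 1→6→9 push 1 @ unit cost 9 (adds 9)
shortest-cost path #2: 1→8→0→9 push 5 @ unit cost 18 (adds 90)
total cost = 99

Minimum cost for 6 units: 99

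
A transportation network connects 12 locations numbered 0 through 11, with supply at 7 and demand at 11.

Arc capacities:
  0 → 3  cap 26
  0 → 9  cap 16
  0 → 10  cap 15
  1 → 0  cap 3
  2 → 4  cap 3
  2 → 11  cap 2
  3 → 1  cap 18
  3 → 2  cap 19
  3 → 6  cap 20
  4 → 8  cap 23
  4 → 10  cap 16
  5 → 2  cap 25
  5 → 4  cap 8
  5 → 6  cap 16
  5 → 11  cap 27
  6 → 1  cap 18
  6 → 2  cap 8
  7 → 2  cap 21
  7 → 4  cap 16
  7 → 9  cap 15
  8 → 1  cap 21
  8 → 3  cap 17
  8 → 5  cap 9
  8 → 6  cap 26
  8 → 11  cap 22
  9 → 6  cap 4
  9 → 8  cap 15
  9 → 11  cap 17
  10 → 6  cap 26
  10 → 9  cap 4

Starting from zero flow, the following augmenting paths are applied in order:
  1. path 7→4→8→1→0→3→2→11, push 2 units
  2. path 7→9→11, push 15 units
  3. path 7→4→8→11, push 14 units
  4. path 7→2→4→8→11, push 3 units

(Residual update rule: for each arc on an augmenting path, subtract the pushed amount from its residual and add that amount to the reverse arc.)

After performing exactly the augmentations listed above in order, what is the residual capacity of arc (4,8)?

Residual capacity of (4,8): 4

after path 1 (7→4→8→1→0→3→2→11, push 2): res(4,8)=21
after path 2 (7→9→11, push 15): res(4,8)=21
after path 3 (7→4→8→11, push 14): res(4,8)=7
after path 4 (7→2→4→8→11, push 3): res(4,8)=4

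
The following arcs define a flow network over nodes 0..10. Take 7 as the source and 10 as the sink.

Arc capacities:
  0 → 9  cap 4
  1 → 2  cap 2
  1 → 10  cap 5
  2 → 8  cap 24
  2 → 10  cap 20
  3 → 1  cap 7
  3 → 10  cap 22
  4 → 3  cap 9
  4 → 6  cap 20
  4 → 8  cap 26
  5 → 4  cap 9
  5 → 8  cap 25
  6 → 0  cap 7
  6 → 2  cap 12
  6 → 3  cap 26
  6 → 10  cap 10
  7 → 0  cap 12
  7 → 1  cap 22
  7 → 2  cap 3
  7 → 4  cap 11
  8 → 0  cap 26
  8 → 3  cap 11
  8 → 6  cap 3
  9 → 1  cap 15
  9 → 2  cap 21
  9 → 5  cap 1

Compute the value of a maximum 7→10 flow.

Maximum flow value: 25

augment #1: 7→1→10 bottleneck 5, total now 5
augment #2: 7→2→10 bottleneck 3, total now 8
augment #3: 7→1→2→10 bottleneck 2, total now 10
augment #4: 7→4→3→10 bottleneck 9, total now 19
augment #5: 7→4→6→10 bottleneck 2, total now 21
augment #6: 7→0→9→2→10 bottleneck 4, total now 25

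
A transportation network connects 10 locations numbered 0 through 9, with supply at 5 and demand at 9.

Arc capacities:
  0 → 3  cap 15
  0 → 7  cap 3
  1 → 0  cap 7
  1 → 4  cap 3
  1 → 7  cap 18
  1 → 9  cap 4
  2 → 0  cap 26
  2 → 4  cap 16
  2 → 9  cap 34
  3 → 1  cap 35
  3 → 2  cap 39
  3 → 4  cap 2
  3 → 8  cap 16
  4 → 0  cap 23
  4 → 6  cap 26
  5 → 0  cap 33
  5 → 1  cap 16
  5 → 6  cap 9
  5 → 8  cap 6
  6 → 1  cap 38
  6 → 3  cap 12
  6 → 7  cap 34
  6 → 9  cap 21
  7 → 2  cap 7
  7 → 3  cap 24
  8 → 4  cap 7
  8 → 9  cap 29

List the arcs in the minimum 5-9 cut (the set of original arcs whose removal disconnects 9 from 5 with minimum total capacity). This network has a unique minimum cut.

Min-cut arcs: {(0,3), (0,7), (5,1), (5,6), (5,8)} (total capacity 49)

augment #1: 5→1→9 push 4
augment #2: 5→6→9 push 9
augment #3: 5→8→9 push 6
augment #4: 5→0→3→2→9 push 15
augment #5: 5→0→7→2→9 push 3
augment #6: 5→1→4→6→9 push 3
augment #7: 5→1→7→2→9 push 4
augment #8: 5→1→7→3→2→9 push 5
max flow = 49; residual-reachable set from 5 gives S-side
cut edges (S→T): {(0,3), (0,7), (5,1), (5,6), (5,8)} total cap 49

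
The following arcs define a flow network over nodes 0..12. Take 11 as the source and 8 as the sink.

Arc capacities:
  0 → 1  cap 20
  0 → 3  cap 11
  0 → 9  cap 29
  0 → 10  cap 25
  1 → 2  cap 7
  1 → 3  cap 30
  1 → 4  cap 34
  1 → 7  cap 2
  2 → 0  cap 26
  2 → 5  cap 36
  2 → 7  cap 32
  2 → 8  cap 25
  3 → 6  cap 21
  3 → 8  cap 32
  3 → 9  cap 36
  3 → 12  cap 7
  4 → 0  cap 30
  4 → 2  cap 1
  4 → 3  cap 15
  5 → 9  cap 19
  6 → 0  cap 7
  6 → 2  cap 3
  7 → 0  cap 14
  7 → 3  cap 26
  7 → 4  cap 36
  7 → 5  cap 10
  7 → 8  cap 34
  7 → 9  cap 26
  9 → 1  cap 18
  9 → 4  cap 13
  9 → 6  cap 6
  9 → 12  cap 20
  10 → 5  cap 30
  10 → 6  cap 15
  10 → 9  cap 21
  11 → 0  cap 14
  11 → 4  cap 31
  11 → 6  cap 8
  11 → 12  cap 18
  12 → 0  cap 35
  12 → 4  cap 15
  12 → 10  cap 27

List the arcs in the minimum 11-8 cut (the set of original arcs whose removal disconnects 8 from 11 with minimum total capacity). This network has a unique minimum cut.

augment #1: 11→0→3→8 push 11
augment #2: 11→4→2→8 push 1
augment #3: 11→4→3→8 push 15
augment #4: 11→6→2→8 push 3
augment #5: 11→0→1→2→8 push 3
augment #6: 11→4→0→1→2→8 push 4
augment #7: 11→4→0→1→3→8 push 6
augment #8: 11→4→0→1→7→8 push 2
max flow = 45; residual-reachable set from 11 gives S-side
cut edges (S→T): {(1,2), (1,7), (3,8), (4,2), (6,2)} total cap 45

Min-cut arcs: {(1,2), (1,7), (3,8), (4,2), (6,2)} (total capacity 45)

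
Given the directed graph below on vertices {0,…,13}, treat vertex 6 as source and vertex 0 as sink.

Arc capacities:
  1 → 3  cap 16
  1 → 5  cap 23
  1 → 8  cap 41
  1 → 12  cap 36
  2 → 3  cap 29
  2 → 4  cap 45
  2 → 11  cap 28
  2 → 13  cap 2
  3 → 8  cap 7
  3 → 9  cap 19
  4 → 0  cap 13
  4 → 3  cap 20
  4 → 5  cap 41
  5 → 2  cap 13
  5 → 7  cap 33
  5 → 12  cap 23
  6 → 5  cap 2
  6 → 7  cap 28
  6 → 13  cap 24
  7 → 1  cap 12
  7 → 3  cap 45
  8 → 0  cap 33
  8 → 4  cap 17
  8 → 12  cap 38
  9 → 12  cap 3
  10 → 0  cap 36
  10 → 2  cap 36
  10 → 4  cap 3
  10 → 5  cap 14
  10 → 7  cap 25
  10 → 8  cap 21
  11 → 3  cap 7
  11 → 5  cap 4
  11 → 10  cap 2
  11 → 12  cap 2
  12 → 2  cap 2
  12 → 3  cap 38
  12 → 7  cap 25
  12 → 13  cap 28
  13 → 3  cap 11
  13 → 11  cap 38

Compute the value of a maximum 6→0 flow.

augment #1: 6→5→2→4→0 bottleneck 2, total now 2
augment #2: 6→7→1→8→0 bottleneck 12, total now 14
augment #3: 6→7→3→8→0 bottleneck 7, total now 21
augment #4: 6→13→11→10→0 bottleneck 2, total now 23
augment #5: 6→13→11→5→2→4→0 bottleneck 4, total now 27
augment #6: 6→13→11→12→2→4→0 bottleneck 2, total now 29

Maximum flow value: 29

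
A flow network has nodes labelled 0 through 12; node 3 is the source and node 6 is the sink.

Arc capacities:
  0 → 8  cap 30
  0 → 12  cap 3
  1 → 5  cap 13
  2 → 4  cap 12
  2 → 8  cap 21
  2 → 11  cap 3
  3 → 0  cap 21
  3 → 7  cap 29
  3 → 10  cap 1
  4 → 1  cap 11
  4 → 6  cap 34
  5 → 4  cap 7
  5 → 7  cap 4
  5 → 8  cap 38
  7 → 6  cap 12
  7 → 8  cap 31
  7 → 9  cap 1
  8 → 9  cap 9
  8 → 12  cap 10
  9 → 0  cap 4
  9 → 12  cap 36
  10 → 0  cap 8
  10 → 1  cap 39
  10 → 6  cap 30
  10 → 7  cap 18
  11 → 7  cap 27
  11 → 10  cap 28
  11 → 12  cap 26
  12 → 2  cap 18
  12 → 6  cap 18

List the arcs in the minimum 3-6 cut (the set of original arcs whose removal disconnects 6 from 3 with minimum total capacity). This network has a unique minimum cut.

augment #1: 3→7→6 push 12
augment #2: 3→10→6 push 1
augment #3: 3→0→12→6 push 3
augment #4: 3→0→8→12→6 push 10
augment #5: 3→7→9→12→6 push 1
augment #6: 3→0→8→9→12→6 push 4
augment #7: 3→0→8→9→12→2→4→6 push 4
augment #8: 3→7→8→9→12→2→4→6 push 1
max flow = 36; residual-reachable set from 3 gives S-side
cut edges (S→T): {(0,12), (3,10), (7,6), (7,9), (8,9), (8,12)} total cap 36

Min-cut arcs: {(0,12), (3,10), (7,6), (7,9), (8,9), (8,12)} (total capacity 36)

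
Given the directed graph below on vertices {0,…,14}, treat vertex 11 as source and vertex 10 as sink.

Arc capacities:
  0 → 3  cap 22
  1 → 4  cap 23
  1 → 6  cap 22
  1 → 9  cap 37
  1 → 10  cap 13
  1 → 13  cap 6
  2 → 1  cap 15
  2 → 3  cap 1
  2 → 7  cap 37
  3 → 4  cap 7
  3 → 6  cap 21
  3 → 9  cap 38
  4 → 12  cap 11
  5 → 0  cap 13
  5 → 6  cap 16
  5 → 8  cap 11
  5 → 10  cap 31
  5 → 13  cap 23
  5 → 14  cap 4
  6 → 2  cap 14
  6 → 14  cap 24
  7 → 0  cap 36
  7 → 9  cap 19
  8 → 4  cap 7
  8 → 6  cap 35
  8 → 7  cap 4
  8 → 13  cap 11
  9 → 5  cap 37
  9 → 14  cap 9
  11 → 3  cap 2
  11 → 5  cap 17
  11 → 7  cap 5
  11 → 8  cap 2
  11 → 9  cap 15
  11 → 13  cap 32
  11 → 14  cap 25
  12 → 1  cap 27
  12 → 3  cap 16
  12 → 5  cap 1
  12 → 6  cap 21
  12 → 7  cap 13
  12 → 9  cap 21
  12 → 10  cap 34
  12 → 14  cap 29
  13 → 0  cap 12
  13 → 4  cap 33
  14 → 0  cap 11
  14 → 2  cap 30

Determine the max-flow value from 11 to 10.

augment #1: 11→5→10 bottleneck 17, total now 17
augment #2: 11→9→5→10 bottleneck 14, total now 31
augment #3: 11→3→4→12→10 bottleneck 2, total now 33
augment #4: 11→8→4→12→10 bottleneck 2, total now 35
augment #5: 11→13→4→12→10 bottleneck 7, total now 42
augment #6: 11→14→2→1→10 bottleneck 13, total now 55

Maximum flow value: 55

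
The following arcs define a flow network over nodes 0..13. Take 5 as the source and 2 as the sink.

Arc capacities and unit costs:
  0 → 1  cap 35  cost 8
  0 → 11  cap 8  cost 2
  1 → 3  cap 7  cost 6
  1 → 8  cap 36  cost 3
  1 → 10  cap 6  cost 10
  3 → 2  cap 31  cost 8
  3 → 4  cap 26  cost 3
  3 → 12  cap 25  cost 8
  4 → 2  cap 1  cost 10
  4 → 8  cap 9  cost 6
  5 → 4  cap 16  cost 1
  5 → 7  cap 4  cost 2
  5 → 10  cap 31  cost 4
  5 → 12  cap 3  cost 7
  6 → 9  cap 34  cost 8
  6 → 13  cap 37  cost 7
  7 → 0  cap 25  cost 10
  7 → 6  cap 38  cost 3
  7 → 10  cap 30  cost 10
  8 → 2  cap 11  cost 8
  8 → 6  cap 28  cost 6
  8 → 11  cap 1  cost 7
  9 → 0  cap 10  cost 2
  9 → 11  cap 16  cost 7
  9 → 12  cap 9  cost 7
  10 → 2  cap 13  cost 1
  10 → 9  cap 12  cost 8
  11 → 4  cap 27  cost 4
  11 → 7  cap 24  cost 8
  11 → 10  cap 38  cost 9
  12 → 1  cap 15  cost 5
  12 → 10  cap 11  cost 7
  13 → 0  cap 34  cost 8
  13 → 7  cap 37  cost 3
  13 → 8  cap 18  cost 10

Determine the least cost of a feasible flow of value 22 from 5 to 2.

Minimum cost for 22 units: 196

shortest-cost path #1: 5→10→2 push 13 @ unit cost 5 (adds 65)
shortest-cost path #2: 5→4→2 push 1 @ unit cost 11 (adds 11)
shortest-cost path #3: 5→4→8→2 push 8 @ unit cost 15 (adds 120)
total cost = 196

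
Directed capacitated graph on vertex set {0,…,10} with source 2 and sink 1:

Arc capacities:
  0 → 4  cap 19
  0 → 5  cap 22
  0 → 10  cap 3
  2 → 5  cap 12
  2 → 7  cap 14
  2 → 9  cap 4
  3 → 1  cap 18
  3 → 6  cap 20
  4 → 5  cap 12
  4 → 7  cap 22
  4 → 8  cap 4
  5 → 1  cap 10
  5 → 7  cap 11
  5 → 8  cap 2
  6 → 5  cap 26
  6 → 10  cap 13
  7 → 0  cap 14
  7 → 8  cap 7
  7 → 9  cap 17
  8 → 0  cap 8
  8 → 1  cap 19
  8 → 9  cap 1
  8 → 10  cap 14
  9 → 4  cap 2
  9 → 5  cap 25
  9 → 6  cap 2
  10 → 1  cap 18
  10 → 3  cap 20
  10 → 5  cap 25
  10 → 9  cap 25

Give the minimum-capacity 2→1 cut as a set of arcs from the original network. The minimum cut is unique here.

Min-cut arcs: {(0,10), (4,8), (5,1), (5,8), (7,8), (9,6)} (total capacity 28)

augment #1: 2→5→1 push 10
augment #2: 2→5→8→1 push 2
augment #3: 2→7→8→1 push 7
augment #4: 2→7→0→10→1 push 3
augment #5: 2→9→4→8→1 push 2
augment #6: 2→9→6→10→1 push 2
augment #7: 2→7→0→4→8→1 push 2
max flow = 28; residual-reachable set from 2 gives S-side
cut edges (S→T): {(0,10), (4,8), (5,1), (5,8), (7,8), (9,6)} total cap 28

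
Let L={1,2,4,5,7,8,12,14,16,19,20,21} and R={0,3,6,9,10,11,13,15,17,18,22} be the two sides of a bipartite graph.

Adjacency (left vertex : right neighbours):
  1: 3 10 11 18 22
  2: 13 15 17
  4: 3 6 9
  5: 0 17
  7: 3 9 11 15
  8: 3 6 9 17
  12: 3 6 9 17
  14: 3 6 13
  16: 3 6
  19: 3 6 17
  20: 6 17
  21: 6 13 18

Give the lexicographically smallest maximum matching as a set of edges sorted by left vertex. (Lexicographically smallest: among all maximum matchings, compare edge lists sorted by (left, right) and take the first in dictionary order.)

|M| = 10 (so the lex-smallest maximum matching has 10 edges)
process left vertices in ascending order; for each, take the smallest-labelled available neighbour that still permits 10 edges overall, or leave it unmatched if none does
lex-smallest matching: {1-10, 2-15, 4-3, 5-0, 7-11, 8-6, 12-9, 14-13, 19-17, 21-18}

Lex-smallest maximum matching: {(1,10), (2,15), (4,3), (5,0), (7,11), (8,6), (12,9), (14,13), (19,17), (21,18)}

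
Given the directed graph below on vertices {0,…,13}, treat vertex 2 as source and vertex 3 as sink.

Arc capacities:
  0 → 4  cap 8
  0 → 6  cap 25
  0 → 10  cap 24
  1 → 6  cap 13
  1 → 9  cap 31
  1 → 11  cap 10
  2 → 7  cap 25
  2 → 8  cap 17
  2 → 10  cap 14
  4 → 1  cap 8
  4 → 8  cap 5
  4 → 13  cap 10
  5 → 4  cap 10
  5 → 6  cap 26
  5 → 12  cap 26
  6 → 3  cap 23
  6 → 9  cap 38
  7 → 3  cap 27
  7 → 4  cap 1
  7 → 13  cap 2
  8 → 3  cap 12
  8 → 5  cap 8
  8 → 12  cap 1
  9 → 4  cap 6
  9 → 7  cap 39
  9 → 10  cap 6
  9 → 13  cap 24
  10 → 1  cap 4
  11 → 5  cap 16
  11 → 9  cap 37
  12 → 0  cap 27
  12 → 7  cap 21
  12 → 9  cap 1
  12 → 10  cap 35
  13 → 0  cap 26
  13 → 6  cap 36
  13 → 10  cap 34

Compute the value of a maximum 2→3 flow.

augment #1: 2→7→3 bottleneck 25, total now 25
augment #2: 2→8→3 bottleneck 12, total now 37
augment #3: 2→8→5→6→3 bottleneck 5, total now 42
augment #4: 2→10→1→6→3 bottleneck 4, total now 46

Maximum flow value: 46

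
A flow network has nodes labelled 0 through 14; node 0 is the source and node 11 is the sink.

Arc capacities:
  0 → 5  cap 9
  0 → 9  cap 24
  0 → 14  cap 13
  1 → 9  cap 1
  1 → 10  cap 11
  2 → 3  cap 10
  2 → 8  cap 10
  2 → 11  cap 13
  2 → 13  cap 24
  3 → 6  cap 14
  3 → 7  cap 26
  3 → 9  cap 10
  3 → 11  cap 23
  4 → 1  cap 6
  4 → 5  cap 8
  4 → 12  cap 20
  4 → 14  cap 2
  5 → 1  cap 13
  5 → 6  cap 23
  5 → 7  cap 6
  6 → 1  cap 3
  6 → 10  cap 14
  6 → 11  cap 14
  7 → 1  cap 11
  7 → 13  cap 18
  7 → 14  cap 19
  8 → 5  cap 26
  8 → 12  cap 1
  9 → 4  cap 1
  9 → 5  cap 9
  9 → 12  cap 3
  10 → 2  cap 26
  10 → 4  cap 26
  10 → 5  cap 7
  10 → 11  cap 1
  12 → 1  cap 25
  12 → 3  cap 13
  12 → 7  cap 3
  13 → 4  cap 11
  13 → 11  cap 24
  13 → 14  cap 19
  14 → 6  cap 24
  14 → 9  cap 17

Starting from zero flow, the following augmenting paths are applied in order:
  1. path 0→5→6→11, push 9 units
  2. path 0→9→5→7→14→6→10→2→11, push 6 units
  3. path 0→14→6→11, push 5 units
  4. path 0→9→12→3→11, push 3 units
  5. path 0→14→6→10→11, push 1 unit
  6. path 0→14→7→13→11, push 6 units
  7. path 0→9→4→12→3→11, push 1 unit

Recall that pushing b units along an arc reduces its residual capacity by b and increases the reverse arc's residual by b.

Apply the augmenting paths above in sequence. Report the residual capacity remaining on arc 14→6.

after path 1 (0→5→6→11, push 9): res(14,6)=24
after path 2 (0→9→5→7→14→6→10→2→11, push 6): res(14,6)=18
after path 3 (0→14→6→11, push 5): res(14,6)=13
after path 4 (0→9→12→3→11, push 3): res(14,6)=13
after path 5 (0→14→6→10→11, push 1): res(14,6)=12
after path 6 (0→14→7→13→11, push 6): res(14,6)=12
after path 7 (0→9→4→12→3→11, push 1): res(14,6)=12

Residual capacity of (14,6): 12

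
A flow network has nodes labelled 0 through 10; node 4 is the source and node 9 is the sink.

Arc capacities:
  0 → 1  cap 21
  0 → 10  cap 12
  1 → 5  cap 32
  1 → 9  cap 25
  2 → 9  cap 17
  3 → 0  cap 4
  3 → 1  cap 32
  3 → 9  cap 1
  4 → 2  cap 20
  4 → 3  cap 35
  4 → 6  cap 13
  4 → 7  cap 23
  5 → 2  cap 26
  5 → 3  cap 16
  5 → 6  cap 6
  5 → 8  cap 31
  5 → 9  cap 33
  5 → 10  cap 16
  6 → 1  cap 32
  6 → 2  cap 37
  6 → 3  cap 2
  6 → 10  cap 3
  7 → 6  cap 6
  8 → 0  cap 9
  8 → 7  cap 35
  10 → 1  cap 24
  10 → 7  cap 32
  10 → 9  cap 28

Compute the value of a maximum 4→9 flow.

augment #1: 4→2→9 bottleneck 17, total now 17
augment #2: 4→3→9 bottleneck 1, total now 18
augment #3: 4→3→1→9 bottleneck 25, total now 43
augment #4: 4→6→10→9 bottleneck 3, total now 46
augment #5: 4→3→0→10→9 bottleneck 4, total now 50
augment #6: 4→3→1→5→9 bottleneck 5, total now 55
augment #7: 4→6→1→5→9 bottleneck 10, total now 65
augment #8: 4→7→6→1→5→9 bottleneck 6, total now 71

Maximum flow value: 71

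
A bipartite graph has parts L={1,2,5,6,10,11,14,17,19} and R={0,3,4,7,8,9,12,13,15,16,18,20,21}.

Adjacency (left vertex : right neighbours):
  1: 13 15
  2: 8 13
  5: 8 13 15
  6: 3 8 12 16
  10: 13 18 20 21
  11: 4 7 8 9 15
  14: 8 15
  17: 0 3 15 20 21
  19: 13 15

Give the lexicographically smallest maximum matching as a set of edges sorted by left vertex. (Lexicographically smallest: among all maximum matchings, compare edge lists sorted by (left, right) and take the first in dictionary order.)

Lex-smallest maximum matching: {(1,13), (2,8), (5,15), (6,3), (10,18), (11,4), (17,0)}

|M| = 7 (so the lex-smallest maximum matching has 7 edges)
process left vertices in ascending order; for each, take the smallest-labelled available neighbour that still permits 7 edges overall, or leave it unmatched if none does
lex-smallest matching: {1-13, 2-8, 5-15, 6-3, 10-18, 11-4, 17-0}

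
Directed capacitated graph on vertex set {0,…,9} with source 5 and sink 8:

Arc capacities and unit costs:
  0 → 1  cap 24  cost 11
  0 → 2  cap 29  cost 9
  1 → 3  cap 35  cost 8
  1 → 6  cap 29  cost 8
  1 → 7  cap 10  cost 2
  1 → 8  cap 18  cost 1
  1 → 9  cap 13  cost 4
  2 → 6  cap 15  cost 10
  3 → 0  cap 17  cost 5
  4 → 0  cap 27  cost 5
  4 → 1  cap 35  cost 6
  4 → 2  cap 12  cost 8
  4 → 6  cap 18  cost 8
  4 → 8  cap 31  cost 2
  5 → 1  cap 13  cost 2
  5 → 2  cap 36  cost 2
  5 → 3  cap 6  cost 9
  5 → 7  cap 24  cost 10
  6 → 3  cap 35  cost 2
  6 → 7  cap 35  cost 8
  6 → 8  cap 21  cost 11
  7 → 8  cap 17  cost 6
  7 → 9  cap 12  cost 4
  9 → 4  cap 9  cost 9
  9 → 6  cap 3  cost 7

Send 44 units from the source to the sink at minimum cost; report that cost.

shortest-cost path #1: 5→1→8 push 13 @ unit cost 3 (adds 39)
shortest-cost path #2: 5→7→8 push 17 @ unit cost 16 (adds 272)
shortest-cost path #3: 5→2→6→8 push 14 @ unit cost 23 (adds 322)
total cost = 633

Minimum cost for 44 units: 633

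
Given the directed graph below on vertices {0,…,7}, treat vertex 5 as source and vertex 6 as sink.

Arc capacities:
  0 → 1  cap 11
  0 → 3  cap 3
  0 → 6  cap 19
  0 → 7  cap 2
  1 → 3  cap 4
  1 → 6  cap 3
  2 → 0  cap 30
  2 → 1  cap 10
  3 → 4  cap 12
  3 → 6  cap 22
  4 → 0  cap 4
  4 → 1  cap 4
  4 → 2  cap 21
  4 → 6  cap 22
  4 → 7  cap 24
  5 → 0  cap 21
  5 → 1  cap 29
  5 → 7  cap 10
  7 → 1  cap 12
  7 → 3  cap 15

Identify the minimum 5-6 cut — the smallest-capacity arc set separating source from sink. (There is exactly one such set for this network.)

augment #1: 5→0→6 push 19
augment #2: 5→1→6 push 3
augment #3: 5→0→3→6 push 2
augment #4: 5→1→3→6 push 4
augment #5: 5→7→3→6 push 10
max flow = 38; residual-reachable set from 5 gives S-side
cut edges (S→T): {(1,3), (1,6), (5,0), (5,7)} total cap 38

Min-cut arcs: {(1,3), (1,6), (5,0), (5,7)} (total capacity 38)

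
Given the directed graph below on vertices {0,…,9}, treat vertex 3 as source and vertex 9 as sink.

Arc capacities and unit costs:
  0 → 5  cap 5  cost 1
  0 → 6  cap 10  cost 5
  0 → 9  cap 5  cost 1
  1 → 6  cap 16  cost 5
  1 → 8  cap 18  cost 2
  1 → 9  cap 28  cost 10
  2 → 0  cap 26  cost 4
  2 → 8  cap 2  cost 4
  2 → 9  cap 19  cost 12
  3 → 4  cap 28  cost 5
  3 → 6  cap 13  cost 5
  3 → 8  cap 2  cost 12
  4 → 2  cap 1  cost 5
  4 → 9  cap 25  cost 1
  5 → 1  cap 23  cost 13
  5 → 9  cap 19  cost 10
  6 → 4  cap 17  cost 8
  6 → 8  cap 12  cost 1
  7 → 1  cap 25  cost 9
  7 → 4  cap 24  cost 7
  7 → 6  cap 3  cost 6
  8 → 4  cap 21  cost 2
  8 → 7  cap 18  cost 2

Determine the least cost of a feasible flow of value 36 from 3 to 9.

shortest-cost path #1: 3→4→9 push 25 @ unit cost 6 (adds 150)
shortest-cost path #2: 3→4→2→0→9 push 1 @ unit cost 15 (adds 15)
shortest-cost path #3: 3→6→8→7→1→9 push 10 @ unit cost 27 (adds 270)
total cost = 435

Minimum cost for 36 units: 435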